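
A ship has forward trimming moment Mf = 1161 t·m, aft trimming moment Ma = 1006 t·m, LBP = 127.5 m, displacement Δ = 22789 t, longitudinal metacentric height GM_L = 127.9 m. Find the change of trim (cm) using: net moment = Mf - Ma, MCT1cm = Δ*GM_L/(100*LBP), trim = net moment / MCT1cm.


Formula: net trimming moment = Mf - Ma; MCT1cm = Δ*GM_L/(100*LBP); trim = net moment / MCT1cm
Step 1 — net trimming moment = 1161 - 1006 = 155 t·m
Step 2 — MCT1cm = 22789 * 127.9 / (100 * 127.5) = 228.6049 t·m/cm
Step 3 — trim = 155 / 228.6049 ≈ 0.67803 cm (5 s.f.)

0.67803 cm


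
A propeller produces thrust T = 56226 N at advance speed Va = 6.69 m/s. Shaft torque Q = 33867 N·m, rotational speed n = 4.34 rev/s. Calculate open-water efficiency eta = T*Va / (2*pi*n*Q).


Formula: eta = T * Va / (2 * pi * n * Q)
Step 1 — numerator = T * Va = 56226 * 6.69 = 376151.94
Step 2 — 2 * pi * n = 2 * pi * 4.34 = 27.269024
Step 3 — denominator = 27.269024 * 33867 = 923520.04
Step 4 — eta = 376151.94 / 923520.04 ≈ 0.40730 (5 s.f.)

0.40730


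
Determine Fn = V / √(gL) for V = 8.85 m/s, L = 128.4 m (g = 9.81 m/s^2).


Formula: Fn = V / sqrt(g * L)
Step 1 — g * L = 9.81 * 128.4 = 1259.604
Step 2 — sqrt(g * L) = sqrt(1259.604) = 35.4909
Step 3 — Fn = 8.85 / 35.4909 ≈ 0.24936 (5 s.f.)

0.24936


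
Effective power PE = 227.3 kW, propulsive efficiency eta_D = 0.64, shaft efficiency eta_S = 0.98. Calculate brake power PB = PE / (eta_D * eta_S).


Formula: PB = PE / (eta_D * eta_S)
Step 1 — combined efficiency = eta_D * eta_S = 0.64 * 0.98 = 0.6272
Step 2 — PB = 227.3 / 0.6272 ≈ 362.40 kW (5 s.f.)

362.40 kW


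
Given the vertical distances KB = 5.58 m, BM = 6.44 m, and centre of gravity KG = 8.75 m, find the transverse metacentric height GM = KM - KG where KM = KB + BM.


Formula: GM = KB + BM - KG
Step 1 — KM = KB + BM = 5.58 + 6.44 = 12.02 m
Step 2 — GM = KM - KG = 12.02 - 8.75 = 3.27 m

3.27 m


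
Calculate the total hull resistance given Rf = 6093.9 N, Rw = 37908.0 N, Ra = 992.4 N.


Formula: Rt = Rf + Rw + Ra
Substituting: Rt = 6093.9 + 37908.0 + 992.4
Result: Rt = 44994.3 N

44994.3 N


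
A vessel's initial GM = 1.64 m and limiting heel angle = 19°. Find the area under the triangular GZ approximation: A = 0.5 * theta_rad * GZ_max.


Formula: GZ_max = GM * sin(theta); Area = 0.5 * theta_rad * GZ_max
Step 1 — GZ_max = 1.64 * sin(19°) = 1.64 * 0.325568 = 0.533932 m
Step 2 — theta_rad = 19 * pi/180 = 0.331613 rad
Step 3 — Area = 0.5 * 0.331613 * 0.533932 ≈ 0.088529 m·rad (5 s.f.)

0.088529 m·rad


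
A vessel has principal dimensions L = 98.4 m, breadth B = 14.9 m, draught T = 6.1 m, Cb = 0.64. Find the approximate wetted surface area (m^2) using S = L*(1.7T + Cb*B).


Formula: S = 1.7*L*T + V/T with V = Cb*L*B*T, i.e. S = L * (1.7*T + Cb*B)
Step 1 — 1.7*T = 1.7 * 6.1 = 10.37 m
Step 2 — Cb*B = 0.64 * 14.9 = 9.536 m
Step 3 — 1.7*T + Cb*B = 10.37 + 9.536 = 19.906 m
Step 4 — S = 98.4 * 19.906 ≈ 1958.8 m^2 (5 s.f.)

1958.8 m^2


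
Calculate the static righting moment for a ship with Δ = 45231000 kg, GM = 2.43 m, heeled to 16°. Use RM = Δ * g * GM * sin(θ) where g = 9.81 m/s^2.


Formula: GZ = GM * sin(theta); RM = disp * g * GZ
Step 1 — GZ = 2.43 * sin(16°) = 2.43 * 0.275637 = 0.669798 m
Step 2 — RM = 45231000 * 9.81 * 0.669798 ≈ 297200000 N·m (5 s.f.)

297200000 N·m


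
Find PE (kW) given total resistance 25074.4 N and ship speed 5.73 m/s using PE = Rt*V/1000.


Formula: PE = Rt * V / 1000 (kW)
Step 1 — PE (W) = 25074.4 * 5.73 = 143676.312 W
Step 2 — PE (kW) = 143676.312 / 1000 ≈ 143.68 kW (5 s.f.)

143.68 kW


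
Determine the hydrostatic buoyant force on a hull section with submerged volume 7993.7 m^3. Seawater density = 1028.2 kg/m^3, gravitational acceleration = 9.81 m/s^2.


Formula: Fb = rho * g * V
Substituting: Fb = 1028.2 * 9.81 * 7993.7
Intermediate: 1028.2 * 9.81 = 10086.642
Result: Fb = 10086.642 * 7993.7 ≈ 80630000 N (5 s.f.)

80630000 N


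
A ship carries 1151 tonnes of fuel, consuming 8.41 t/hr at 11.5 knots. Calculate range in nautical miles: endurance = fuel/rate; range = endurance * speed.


Formula: endurance = fuel / rate; range = endurance * speed
Step 1 — endurance = 1151 / 8.41 = 136.8609 hours
Step 2 — range = 136.8609 * 11.5 ≈ 1573.9 nautical miles (5 s.f.)

1573.9 NM


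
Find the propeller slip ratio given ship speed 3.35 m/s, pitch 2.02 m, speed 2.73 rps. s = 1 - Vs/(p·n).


Formula: s = 1 - Vs / (p * n)
Step 1 — p * n = 2.02 * 2.73 = 5.5146
Step 2 — Vs / (p*n) = 3.35 / 5.5146 = 0.607478 (6 d.p.)
Step 3 — s = 1 - 0.607478 = 0.392522

0.392522


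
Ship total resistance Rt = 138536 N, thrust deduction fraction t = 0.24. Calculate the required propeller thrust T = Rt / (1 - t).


Formula: T = Rt / (1 - t)
Step 1 — (1 - t) = 1 - 0.24 = 0.76
Step 2 — T = 138536 / 0.76 ≈ 182280 N (5 s.f.)

182280 N


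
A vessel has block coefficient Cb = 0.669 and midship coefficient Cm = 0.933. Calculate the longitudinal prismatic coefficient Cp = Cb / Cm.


Formula: Cp = Cb / Cm
Substituting: Cp = 0.669 / 0.933
Result: Cp ≈ 0.71704 (5 s.f.)

0.71704


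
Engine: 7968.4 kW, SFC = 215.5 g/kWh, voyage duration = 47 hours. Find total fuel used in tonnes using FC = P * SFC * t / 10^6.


Formula: FC (tonnes) = P * SFC * t / 1,000,000
Step 1 — P * SFC * t = 7968.4 * 215.5 * 47 = 80707939.4 g
Step 2 — FC (tonnes) = 80707939.4 / 1,000,000 ≈ 80.708 tonnes (5 s.f.)

80.708 tonnes


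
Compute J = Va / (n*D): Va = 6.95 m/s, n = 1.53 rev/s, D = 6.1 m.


Formula: J = Va / (n * D)
Step 1 — n * D = 1.53 * 6.1 = 9.333
Step 2 — J = 6.95 / 9.333 ≈ 0.74467 (5 s.f.)

0.74467


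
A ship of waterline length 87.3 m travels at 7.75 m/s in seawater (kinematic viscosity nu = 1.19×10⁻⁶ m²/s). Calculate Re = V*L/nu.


Formula: Re = V * L / nu
Step 1 — V * L = 7.75 * 87.3 = 676.575 m^2/s
Step 2 — Re = 676.575 / 1.19e-6 = 5.69e+08

5.69e+08


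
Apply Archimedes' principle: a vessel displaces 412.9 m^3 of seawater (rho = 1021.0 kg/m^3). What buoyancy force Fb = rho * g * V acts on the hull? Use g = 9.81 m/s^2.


Formula: Fb = rho * g * V
Substituting: Fb = 1021.0 * 9.81 * 412.9
Intermediate: 1021.0 * 9.81 = 10016.01
Result: Fb = 10016.01 * 412.9 ≈ 4135600 N (5 s.f.)

4135600 N


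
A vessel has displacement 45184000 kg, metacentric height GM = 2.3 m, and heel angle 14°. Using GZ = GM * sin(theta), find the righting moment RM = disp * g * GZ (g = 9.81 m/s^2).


Formula: GZ = GM * sin(theta); RM = disp * g * GZ
Step 1 — GZ = 2.3 * sin(14°) = 2.3 * 0.241922 = 0.556421 m
Step 2 — RM = 45184000 * 9.81 * 0.556421 ≈ 246640000 N·m (5 s.f.)

246640000 N·m


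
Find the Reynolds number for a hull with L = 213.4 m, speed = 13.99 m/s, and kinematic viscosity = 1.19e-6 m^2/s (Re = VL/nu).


Formula: Re = V * L / nu
Step 1 — V * L = 13.99 * 213.4 = 2985.466 m^2/s
Step 2 — Re = 2985.466 / 1.19e-6 = 2.51e+09

2.51e+09


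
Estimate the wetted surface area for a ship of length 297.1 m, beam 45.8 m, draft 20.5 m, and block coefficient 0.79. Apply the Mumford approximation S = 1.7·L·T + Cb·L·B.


Formula: S = 1.7*L*T + V/T with V = Cb*L*B*T, i.e. S = L * (1.7*T + Cb*B)
Step 1 — 1.7*T = 1.7 * 20.5 = 34.85 m
Step 2 — Cb*B = 0.79 * 45.8 = 36.182 m
Step 3 — 1.7*T + Cb*B = 34.85 + 36.182 = 71.032 m
Step 4 — S = 297.1 * 71.032 ≈ 21104 m^2 (5 s.f.)

21104 m^2


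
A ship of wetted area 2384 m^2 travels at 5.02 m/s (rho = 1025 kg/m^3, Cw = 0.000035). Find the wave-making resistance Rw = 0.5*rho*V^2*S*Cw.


Formula: Rw = 0.5 * rho * V^2 * S * Cw
Step 1 — V^2 = 5.02^2 = 25.2004
Step 2 — 0.5 * rho * V^2 = 0.5 * 1025 * 25.2004 = 12915.205
Step 3 — Rw = 12915.205 * 2384 * 0.000035 ≈ 1077.6 N (5 s.f.)

1077.6 N


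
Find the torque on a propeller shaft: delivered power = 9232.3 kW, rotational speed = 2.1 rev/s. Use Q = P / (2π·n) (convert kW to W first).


Formula: Q = P_W / (2 * pi * n)
Step 1 — P_W = 9232.3 kW * 1000 = 9232300.0 W
Step 2 — 2 * pi * n = 2 * pi * 2.1 = 13.194689
Step 3 — Q = 9232300.0 / 13.194689 ≈ 699700 N·m (5 s.f.)

699700 N·m


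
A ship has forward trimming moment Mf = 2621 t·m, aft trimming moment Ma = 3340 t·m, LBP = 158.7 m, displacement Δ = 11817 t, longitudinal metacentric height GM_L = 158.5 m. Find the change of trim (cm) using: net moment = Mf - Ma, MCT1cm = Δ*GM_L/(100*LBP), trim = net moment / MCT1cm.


Formula: net trimming moment = Mf - Ma; MCT1cm = Δ*GM_L/(100*LBP); trim = net moment / MCT1cm
Step 1 — net trimming moment = 2621 - 3340 = -719 t·m
Step 2 — MCT1cm = 11817 * 158.5 / (100 * 158.7) = 118.0211 t·m/cm
Step 3 — trim = -719 / 118.0211 ≈ -6.0921 cm (5 s.f.)

-6.0921 cm


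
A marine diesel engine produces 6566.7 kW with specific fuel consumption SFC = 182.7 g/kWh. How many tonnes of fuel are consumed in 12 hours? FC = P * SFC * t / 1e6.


Formula: FC (tonnes) = P * SFC * t / 1,000,000
Step 1 — P * SFC * t = 6566.7 * 182.7 * 12 = 14396833.08 g
Step 2 — FC (tonnes) = 14396833.08 / 1,000,000 ≈ 14.397 tonnes (5 s.f.)

14.397 tonnes


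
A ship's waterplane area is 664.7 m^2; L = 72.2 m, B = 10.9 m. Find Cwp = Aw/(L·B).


Formula: Cwp = Aw / (L * B)
Step 1 — L * B = 72.2 * 10.9 = 786.98 m^2
Step 2 — Cwp = 664.7 / 786.98 ≈ 0.84462 (5 s.f.)

0.84462


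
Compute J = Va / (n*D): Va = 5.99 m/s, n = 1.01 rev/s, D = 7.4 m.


Formula: J = Va / (n * D)
Step 1 — n * D = 1.01 * 7.4 = 7.474
Step 2 — J = 5.99 / 7.474 ≈ 0.80145 (5 s.f.)

0.80145


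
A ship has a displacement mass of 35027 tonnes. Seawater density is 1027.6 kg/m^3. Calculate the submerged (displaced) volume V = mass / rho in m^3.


Formula: V = mass / rho
Step 1 — convert tonnes to kg: 35027 t * 1000 = 35027000 kg
Step 2 — V = 35027000 / 1027.6 ≈ 34086 m^3 (5 s.f.)

34086 m^3


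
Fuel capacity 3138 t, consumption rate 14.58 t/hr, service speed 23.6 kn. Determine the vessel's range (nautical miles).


Formula: endurance = fuel / rate; range = endurance * speed
Step 1 — endurance = 3138 / 14.58 = 215.2263 hours
Step 2 — range = 215.2263 * 23.6 ≈ 5079.3 nautical miles (5 s.f.)

5079.3 NM


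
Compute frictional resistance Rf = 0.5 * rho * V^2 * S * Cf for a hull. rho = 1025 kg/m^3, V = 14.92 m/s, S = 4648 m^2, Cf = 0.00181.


Formula: Rf = 0.5 * rho * V^2 * S * Cf
Step 1 — V^2 = 14.92^2 = 222.6064
Step 2 — 0.5 * rho * V^2 = 0.5 * 1025 * 222.6064 = 114085.78
Step 3 — Rf = 114085.78 * 4648 * 0.00181 ≈ 959790 N (5 s.f.)

959790 N


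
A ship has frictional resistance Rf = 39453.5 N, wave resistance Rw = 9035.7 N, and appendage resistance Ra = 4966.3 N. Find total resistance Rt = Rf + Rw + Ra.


Formula: Rt = Rf + Rw + Ra
Substituting: Rt = 39453.5 + 9035.7 + 4966.3
Result: Rt = 53455.5 N

53455.5 N


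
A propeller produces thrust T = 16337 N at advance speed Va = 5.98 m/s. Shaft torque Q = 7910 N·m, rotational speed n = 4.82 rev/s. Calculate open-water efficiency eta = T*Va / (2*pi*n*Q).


Formula: eta = T * Va / (2 * pi * n * Q)
Step 1 — numerator = T * Va = 16337 * 5.98 = 97695.26
Step 2 — 2 * pi * n = 2 * pi * 4.82 = 30.284953
Step 3 — denominator = 30.284953 * 7910 = 239553.98
Step 4 — eta = 97695.26 / 239553.98 ≈ 0.40782 (5 s.f.)

0.40782


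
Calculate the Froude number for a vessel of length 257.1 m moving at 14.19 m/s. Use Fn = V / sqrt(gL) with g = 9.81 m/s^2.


Formula: Fn = V / sqrt(g * L)
Step 1 — g * L = 9.81 * 257.1 = 2522.151
Step 2 — sqrt(g * L) = sqrt(2522.151) = 50.221021
Step 3 — Fn = 14.19 / 50.221021 ≈ 0.28255 (5 s.f.)

0.28255


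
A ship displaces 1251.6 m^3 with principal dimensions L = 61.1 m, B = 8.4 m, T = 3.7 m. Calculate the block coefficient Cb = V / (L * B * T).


Formula: Cb = V / (L * B * T)
Step 1 — L * B * T = 61.1 * 8.4 * 3.7 = 1898.988 m^3
Step 2 — Cb = 1251.6 / 1898.988 ≈ 0.65909 (5 s.f.)

0.65909


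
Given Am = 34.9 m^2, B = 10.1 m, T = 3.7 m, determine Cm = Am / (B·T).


Formula: Cm = Am / (B * T)
Step 1 — B * T = 10.1 * 3.7 = 37.37 m^2
Step 2 — Cm = 34.9 / 37.37 ≈ 0.93390 (5 s.f.)

0.93390


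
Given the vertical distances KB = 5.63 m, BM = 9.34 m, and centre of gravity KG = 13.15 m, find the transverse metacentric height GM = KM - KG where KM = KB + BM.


Formula: GM = KB + BM - KG
Step 1 — KM = KB + BM = 5.63 + 9.34 = 14.97 m
Step 2 — GM = KM - KG = 14.97 - 13.15 = 1.82 m

1.82 m


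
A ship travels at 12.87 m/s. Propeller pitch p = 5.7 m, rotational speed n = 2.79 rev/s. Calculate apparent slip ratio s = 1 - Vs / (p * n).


Formula: s = 1 - Vs / (p * n)
Step 1 — p * n = 5.7 * 2.79 = 15.903
Step 2 — Vs / (p*n) = 12.87 / 15.903 = 0.809281 (6 d.p.)
Step 3 — s = 1 - 0.809281 = 0.190719

0.190719


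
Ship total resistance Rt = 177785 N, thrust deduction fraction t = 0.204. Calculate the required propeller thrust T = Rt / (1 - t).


Formula: T = Rt / (1 - t)
Step 1 — (1 - t) = 1 - 0.204 = 0.796
Step 2 — T = 177785 / 0.796 ≈ 223350 N (5 s.f.)

223350 N


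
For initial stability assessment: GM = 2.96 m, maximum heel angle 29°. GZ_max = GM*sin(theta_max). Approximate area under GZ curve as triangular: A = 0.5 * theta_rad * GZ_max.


Formula: GZ_max = GM * sin(theta); Area = 0.5 * theta_rad * GZ_max
Step 1 — GZ_max = 2.96 * sin(29°) = 2.96 * 0.48481 = 1.435038 m
Step 2 — theta_rad = 29 * pi/180 = 0.506145 rad
Step 3 — Area = 0.5 * 0.506145 * 1.435038 ≈ 0.36317 m·rad (5 s.f.)

0.36317 m·rad


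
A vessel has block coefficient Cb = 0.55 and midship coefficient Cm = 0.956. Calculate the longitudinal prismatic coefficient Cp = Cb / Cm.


Formula: Cp = Cb / Cm
Substituting: Cp = 0.55 / 0.956
Result: Cp ≈ 0.57531 (5 s.f.)

0.57531


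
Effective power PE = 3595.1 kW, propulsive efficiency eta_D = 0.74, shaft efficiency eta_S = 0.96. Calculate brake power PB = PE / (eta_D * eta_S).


Formula: PB = PE / (eta_D * eta_S)
Step 1 — combined efficiency = eta_D * eta_S = 0.74 * 0.96 = 0.7104
Step 2 — PB = 3595.1 / 0.7104 ≈ 5060.7 kW (5 s.f.)

5060.7 kW


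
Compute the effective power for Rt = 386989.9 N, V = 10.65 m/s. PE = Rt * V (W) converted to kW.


Formula: PE = Rt * V / 1000 (kW)
Step 1 — PE (W) = 386989.9 * 10.65 = 4121442.435 W
Step 2 — PE (kW) = 4121442.435 / 1000 ≈ 4121.4 kW (5 s.f.)

4121.4 kW


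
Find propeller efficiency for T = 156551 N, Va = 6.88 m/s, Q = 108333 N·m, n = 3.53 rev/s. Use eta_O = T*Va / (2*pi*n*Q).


Formula: eta = T * Va / (2 * pi * n * Q)
Step 1 — numerator = T * Va = 156551 * 6.88 = 1077070.88
Step 2 — 2 * pi * n = 2 * pi * 3.53 = 22.179644
Step 3 — denominator = 22.179644 * 108333 = 2402787.37
Step 4 — eta = 1077070.88 / 2402787.37 ≈ 0.44826 (5 s.f.)

0.44826


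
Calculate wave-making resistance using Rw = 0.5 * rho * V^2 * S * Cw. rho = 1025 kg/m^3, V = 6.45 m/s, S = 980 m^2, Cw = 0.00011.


Formula: Rw = 0.5 * rho * V^2 * S * Cw
Step 1 — V^2 = 6.45^2 = 41.6025
Step 2 — 0.5 * rho * V^2 = 0.5 * 1025 * 41.6025 = 21321.28125
Step 3 — Rw = 21321.28125 * 980 * 0.00011 ≈ 2298.4 N (5 s.f.)

2298.4 N


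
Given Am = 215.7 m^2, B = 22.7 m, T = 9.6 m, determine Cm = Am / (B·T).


Formula: Cm = Am / (B * T)
Step 1 — B * T = 22.7 * 9.6 = 217.92 m^2
Step 2 — Cm = 215.7 / 217.92 ≈ 0.98981 (5 s.f.)

0.98981


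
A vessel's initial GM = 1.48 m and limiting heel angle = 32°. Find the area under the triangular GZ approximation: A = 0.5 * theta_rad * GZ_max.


Formula: GZ_max = GM * sin(theta); Area = 0.5 * theta_rad * GZ_max
Step 1 — GZ_max = 1.48 * sin(32°) = 1.48 * 0.529919 = 0.78428 m
Step 2 — theta_rad = 32 * pi/180 = 0.558505 rad
Step 3 — Area = 0.5 * 0.558505 * 0.78428 ≈ 0.21901 m·rad (5 s.f.)

0.21901 m·rad


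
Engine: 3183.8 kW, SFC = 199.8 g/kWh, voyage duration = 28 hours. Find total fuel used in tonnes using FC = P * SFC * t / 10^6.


Formula: FC (tonnes) = P * SFC * t / 1,000,000
Step 1 — P * SFC * t = 3183.8 * 199.8 * 28 = 17811450.72 g
Step 2 — FC (tonnes) = 17811450.72 / 1,000,000 ≈ 17.811 tonnes (5 s.f.)

17.811 tonnes


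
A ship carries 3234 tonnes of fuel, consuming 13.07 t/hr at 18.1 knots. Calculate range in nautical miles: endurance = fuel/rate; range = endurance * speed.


Formula: endurance = fuel / rate; range = endurance * speed
Step 1 — endurance = 3234 / 13.07 = 247.4369 hours
Step 2 — range = 247.4369 * 18.1 ≈ 4478.6 nautical miles (5 s.f.)

4478.6 NM


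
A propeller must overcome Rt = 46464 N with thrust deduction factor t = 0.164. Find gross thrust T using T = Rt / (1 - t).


Formula: T = Rt / (1 - t)
Step 1 — (1 - t) = 1 - 0.164 = 0.836
Step 2 — T = 46464 / 0.836 ≈ 55579 N (5 s.f.)

55579 N


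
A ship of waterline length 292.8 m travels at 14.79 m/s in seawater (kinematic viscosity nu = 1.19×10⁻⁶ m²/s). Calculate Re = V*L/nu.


Formula: Re = V * L / nu
Step 1 — V * L = 14.79 * 292.8 = 4330.512 m^2/s
Step 2 — Re = 4330.512 / 1.19e-6 = 3.64e+09

3.64e+09


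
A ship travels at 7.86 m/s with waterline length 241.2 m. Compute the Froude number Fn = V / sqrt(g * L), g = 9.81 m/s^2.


Formula: Fn = V / sqrt(g * L)
Step 1 — g * L = 9.81 * 241.2 = 2366.172
Step 2 — sqrt(g * L) = sqrt(2366.172) = 48.643314
Step 3 — Fn = 7.86 / 48.643314 ≈ 0.16158 (5 s.f.)

0.16158


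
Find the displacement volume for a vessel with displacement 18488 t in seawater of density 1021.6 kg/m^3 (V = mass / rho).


Formula: V = mass / rho
Step 1 — convert tonnes to kg: 18488 t * 1000 = 18488000 kg
Step 2 — V = 18488000 / 1021.6 ≈ 18097 m^3 (5 s.f.)

18097 m^3


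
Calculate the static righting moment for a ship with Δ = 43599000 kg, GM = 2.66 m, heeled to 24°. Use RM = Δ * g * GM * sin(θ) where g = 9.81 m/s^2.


Formula: GZ = GM * sin(theta); RM = disp * g * GZ
Step 1 — GZ = 2.66 * sin(24°) = 2.66 * 0.406737 = 1.08192 m
Step 2 — RM = 43599000 * 9.81 * 1.08192 ≈ 462740000 N·m (5 s.f.)

462740000 N·m


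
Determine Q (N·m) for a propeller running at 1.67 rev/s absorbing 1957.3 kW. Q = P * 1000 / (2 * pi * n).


Formula: Q = P_W / (2 * pi * n)
Step 1 — P_W = 1957.3 kW * 1000 = 1957300.0 W
Step 2 — 2 * pi * n = 2 * pi * 1.67 = 10.492919
Step 3 — Q = 1957300.0 / 10.492919 ≈ 186540 N·m (5 s.f.)

186540 N·m


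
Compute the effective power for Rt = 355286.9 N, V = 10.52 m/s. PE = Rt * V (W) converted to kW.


Formula: PE = Rt * V / 1000 (kW)
Step 1 — PE (W) = 355286.9 * 10.52 = 3737618.188 W
Step 2 — PE (kW) = 3737618.188 / 1000 ≈ 3737.6 kW (5 s.f.)

3737.6 kW


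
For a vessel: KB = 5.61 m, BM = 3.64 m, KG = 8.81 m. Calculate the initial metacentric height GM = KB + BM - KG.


Formula: GM = KB + BM - KG
Step 1 — KM = KB + BM = 5.61 + 3.64 = 9.25 m
Step 2 — GM = KM - KG = 9.25 - 8.81 = 0.44 m

0.44 m


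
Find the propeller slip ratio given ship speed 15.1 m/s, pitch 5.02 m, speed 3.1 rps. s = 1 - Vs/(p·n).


Formula: s = 1 - Vs / (p * n)
Step 1 — p * n = 5.02 * 3.1 = 15.562
Step 2 — Vs / (p*n) = 15.1 / 15.562 = 0.970312 (6 d.p.)
Step 3 — s = 1 - 0.970312 = 0.029688

0.029688


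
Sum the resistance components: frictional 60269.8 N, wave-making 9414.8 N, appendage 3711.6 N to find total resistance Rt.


Formula: Rt = Rf + Rw + Ra
Substituting: Rt = 60269.8 + 9414.8 + 3711.6
Result: Rt = 73396.2 N

73396.2 N


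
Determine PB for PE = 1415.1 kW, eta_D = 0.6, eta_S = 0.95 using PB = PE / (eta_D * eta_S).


Formula: PB = PE / (eta_D * eta_S)
Step 1 — combined efficiency = eta_D * eta_S = 0.6 * 0.95 = 0.57
Step 2 — PB = 1415.1 / 0.57 ≈ 2482.6 kW (5 s.f.)

2482.6 kW


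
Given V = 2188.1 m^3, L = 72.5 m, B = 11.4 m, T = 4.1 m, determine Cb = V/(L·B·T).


Formula: Cb = V / (L * B * T)
Step 1 — L * B * T = 72.5 * 11.4 * 4.1 = 3388.65 m^3
Step 2 — Cb = 2188.1 / 3388.65 ≈ 0.64571 (5 s.f.)

0.64571


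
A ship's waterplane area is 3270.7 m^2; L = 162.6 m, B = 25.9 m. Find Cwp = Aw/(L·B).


Formula: Cwp = Aw / (L * B)
Step 1 — L * B = 162.6 * 25.9 = 4211.34 m^2
Step 2 — Cwp = 3270.7 / 4211.34 ≈ 0.77664 (5 s.f.)

0.77664


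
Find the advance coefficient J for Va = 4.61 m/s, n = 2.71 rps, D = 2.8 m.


Formula: J = Va / (n * D)
Step 1 — n * D = 2.71 * 2.8 = 7.588
Step 2 — J = 4.61 / 7.588 ≈ 0.60754 (5 s.f.)

0.60754


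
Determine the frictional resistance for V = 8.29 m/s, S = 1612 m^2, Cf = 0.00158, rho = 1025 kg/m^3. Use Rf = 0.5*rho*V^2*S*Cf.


Formula: Rf = 0.5 * rho * V^2 * S * Cf
Step 1 — V^2 = 8.29^2 = 68.7241
Step 2 — 0.5 * rho * V^2 = 0.5 * 1025 * 68.7241 = 35221.10125
Step 3 — Rf = 35221.10125 * 1612 * 0.00158 ≈ 89707 N (5 s.f.)

89707 N


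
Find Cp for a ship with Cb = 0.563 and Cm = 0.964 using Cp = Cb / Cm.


Formula: Cp = Cb / Cm
Substituting: Cp = 0.563 / 0.964
Result: Cp ≈ 0.58402 (5 s.f.)

0.58402


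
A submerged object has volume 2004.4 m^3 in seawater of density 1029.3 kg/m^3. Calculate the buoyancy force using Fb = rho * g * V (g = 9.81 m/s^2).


Formula: Fb = rho * g * V
Substituting: Fb = 1029.3 * 9.81 * 2004.4
Intermediate: 1029.3 * 9.81 = 10097.433
Result: Fb = 10097.433 * 2004.4 ≈ 20239000 N (5 s.f.)

20239000 N


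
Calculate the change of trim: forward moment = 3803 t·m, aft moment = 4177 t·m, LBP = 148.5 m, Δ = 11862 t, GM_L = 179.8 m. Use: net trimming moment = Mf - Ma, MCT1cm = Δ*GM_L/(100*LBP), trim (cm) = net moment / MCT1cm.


Formula: net trimming moment = Mf - Ma; MCT1cm = Δ*GM_L/(100*LBP); trim = net moment / MCT1cm
Step 1 — net trimming moment = 3803 - 4177 = -374 t·m
Step 2 — MCT1cm = 11862 * 179.8 / (100 * 148.5) = 143.6221 t·m/cm
Step 3 — trim = -374 / 143.6221 ≈ -2.6041 cm (5 s.f.)

-2.6041 cm


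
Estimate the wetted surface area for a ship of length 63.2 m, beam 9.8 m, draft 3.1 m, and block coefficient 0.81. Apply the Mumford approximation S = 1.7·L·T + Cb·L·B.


Formula: S = 1.7*L*T + V/T with V = Cb*L*B*T, i.e. S = L * (1.7*T + Cb*B)
Step 1 — 1.7*T = 1.7 * 3.1 = 5.27 m
Step 2 — Cb*B = 0.81 * 9.8 = 7.938 m
Step 3 — 1.7*T + Cb*B = 5.27 + 7.938 = 13.208 m
Step 4 — S = 63.2 * 13.208 ≈ 834.75 m^2 (5 s.f.)

834.75 m^2


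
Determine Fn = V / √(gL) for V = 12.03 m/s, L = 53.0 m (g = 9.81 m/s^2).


Formula: Fn = V / sqrt(g * L)
Step 1 — g * L = 9.81 * 53.0 = 519.93
Step 2 — sqrt(g * L) = sqrt(519.93) = 22.801974
Step 3 — Fn = 12.03 / 22.801974 ≈ 0.52759 (5 s.f.)

0.52759


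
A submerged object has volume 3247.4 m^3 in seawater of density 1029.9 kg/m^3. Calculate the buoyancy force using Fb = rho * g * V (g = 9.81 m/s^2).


Formula: Fb = rho * g * V
Substituting: Fb = 1029.9 * 9.81 * 3247.4
Intermediate: 1029.9 * 9.81 = 10103.319
Result: Fb = 10103.319 * 3247.4 ≈ 32810000 N (5 s.f.)

32810000 N


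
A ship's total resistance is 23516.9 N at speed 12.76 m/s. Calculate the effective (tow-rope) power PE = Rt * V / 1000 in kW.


Formula: PE = Rt * V / 1000 (kW)
Step 1 — PE (W) = 23516.9 * 12.76 = 300075.644 W
Step 2 — PE (kW) = 300075.644 / 1000 ≈ 300.08 kW (5 s.f.)

300.08 kW


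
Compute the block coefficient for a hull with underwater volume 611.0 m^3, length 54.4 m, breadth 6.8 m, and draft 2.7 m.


Formula: Cb = V / (L * B * T)
Step 1 — L * B * T = 54.4 * 6.8 * 2.7 = 998.784 m^3
Step 2 — Cb = 611.0 / 998.784 ≈ 0.61174 (5 s.f.)

0.61174


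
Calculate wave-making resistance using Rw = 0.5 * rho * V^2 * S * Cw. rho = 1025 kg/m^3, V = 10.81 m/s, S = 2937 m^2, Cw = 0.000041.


Formula: Rw = 0.5 * rho * V^2 * S * Cw
Step 1 — V^2 = 10.81^2 = 116.8561
Step 2 — 0.5 * rho * V^2 = 0.5 * 1025 * 116.8561 = 59888.75125
Step 3 — Rw = 59888.75125 * 2937 * 0.000041 ≈ 7211.6 N (5 s.f.)

7211.6 N


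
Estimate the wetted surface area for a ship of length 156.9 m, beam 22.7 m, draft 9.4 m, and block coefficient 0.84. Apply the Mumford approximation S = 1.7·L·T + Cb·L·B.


Formula: S = 1.7*L*T + V/T with V = Cb*L*B*T, i.e. S = L * (1.7*T + Cb*B)
Step 1 — 1.7*T = 1.7 * 9.4 = 15.98 m
Step 2 — Cb*B = 0.84 * 22.7 = 19.068 m
Step 3 — 1.7*T + Cb*B = 15.98 + 19.068 = 35.048 m
Step 4 — S = 156.9 * 35.048 ≈ 5499.0 m^2 (5 s.f.)

5499.0 m^2


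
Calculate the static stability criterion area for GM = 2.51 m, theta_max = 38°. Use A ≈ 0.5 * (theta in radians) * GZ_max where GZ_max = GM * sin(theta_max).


Formula: GZ_max = GM * sin(theta); Area = 0.5 * theta_rad * GZ_max
Step 1 — GZ_max = 2.51 * sin(38°) = 2.51 * 0.615661 = 1.545309 m
Step 2 — theta_rad = 38 * pi/180 = 0.663225 rad
Step 3 — Area = 0.5 * 0.663225 * 1.545309 ≈ 0.51244 m·rad (5 s.f.)

0.51244 m·rad


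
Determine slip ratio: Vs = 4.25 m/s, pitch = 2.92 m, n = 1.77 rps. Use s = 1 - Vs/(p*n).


Formula: s = 1 - Vs / (p * n)
Step 1 — p * n = 2.92 * 1.77 = 5.1684
Step 2 — Vs / (p*n) = 4.25 / 5.1684 = 0.822305 (6 d.p.)
Step 3 — s = 1 - 0.822305 = 0.177695

0.177695


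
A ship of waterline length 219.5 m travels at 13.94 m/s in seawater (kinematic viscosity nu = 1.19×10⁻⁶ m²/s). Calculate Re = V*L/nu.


Formula: Re = V * L / nu
Step 1 — V * L = 13.94 * 219.5 = 3059.83 m^2/s
Step 2 — Re = 3059.83 / 1.19e-6 = 2.57e+09

2.57e+09


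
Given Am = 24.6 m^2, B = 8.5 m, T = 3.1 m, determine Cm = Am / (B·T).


Formula: Cm = Am / (B * T)
Step 1 — B * T = 8.5 * 3.1 = 26.35 m^2
Step 2 — Cm = 24.6 / 26.35 ≈ 0.93359 (5 s.f.)

0.93359


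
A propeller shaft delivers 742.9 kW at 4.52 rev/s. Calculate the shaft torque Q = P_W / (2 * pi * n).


Formula: Q = P_W / (2 * pi * n)
Step 1 — P_W = 742.9 kW * 1000 = 742900.0 W
Step 2 — 2 * pi * n = 2 * pi * 4.52 = 28.399998
Step 3 — Q = 742900.0 / 28.399998 ≈ 26158 N·m (5 s.f.)

26158 N·m


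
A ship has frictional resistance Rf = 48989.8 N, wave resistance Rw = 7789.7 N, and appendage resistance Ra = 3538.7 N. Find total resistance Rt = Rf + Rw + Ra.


Formula: Rt = Rf + Rw + Ra
Substituting: Rt = 48989.8 + 7789.7 + 3538.7
Result: Rt = 60318.2 N

60318.2 N


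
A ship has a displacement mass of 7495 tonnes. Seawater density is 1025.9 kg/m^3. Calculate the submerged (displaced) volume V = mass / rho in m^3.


Formula: V = mass / rho
Step 1 — convert tonnes to kg: 7495 t * 1000 = 7495000 kg
Step 2 — V = 7495000 / 1025.9 ≈ 7305.8 m^3 (5 s.f.)

7305.8 m^3


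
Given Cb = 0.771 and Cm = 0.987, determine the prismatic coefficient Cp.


Formula: Cp = Cb / Cm
Substituting: Cp = 0.771 / 0.987
Result: Cp ≈ 0.78116 (5 s.f.)

0.78116


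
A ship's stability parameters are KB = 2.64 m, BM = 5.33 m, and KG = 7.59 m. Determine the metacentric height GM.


Formula: GM = KB + BM - KG
Step 1 — KM = KB + BM = 2.64 + 5.33 = 7.97 m
Step 2 — GM = KM - KG = 7.97 - 7.59 = 0.38 m

0.38 m


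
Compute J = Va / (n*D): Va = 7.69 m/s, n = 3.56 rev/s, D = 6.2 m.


Formula: J = Va / (n * D)
Step 1 — n * D = 3.56 * 6.2 = 22.072
Step 2 — J = 7.69 / 22.072 ≈ 0.34841 (5 s.f.)

0.34841


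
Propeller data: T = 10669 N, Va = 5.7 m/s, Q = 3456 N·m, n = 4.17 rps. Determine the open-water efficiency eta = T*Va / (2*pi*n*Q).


Formula: eta = T * Va / (2 * pi * n * Q)
Step 1 — numerator = T * Va = 10669 * 5.7 = 60813.3
Step 2 — 2 * pi * n = 2 * pi * 4.17 = 26.200883
Step 3 — denominator = 26.200883 * 3456 = 90550.25
Step 4 — eta = 60813.3 / 90550.25 ≈ 0.67160 (5 s.f.)

0.67160


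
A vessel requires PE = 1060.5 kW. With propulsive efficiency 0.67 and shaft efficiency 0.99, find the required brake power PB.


Formula: PB = PE / (eta_D * eta_S)
Step 1 — combined efficiency = eta_D * eta_S = 0.67 * 0.99 = 0.6633
Step 2 — PB = 1060.5 / 0.6633 ≈ 1598.8 kW (5 s.f.)

1598.8 kW


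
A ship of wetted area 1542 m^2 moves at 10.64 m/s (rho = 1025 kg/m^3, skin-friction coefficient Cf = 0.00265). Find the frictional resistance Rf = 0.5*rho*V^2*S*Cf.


Formula: Rf = 0.5 * rho * V^2 * S * Cf
Step 1 — V^2 = 10.64^2 = 113.2096
Step 2 — 0.5 * rho * V^2 = 0.5 * 1025 * 113.2096 = 58019.92
Step 3 — Rf = 58019.92 * 1542 * 0.00265 ≈ 237090 N (5 s.f.)

237090 N


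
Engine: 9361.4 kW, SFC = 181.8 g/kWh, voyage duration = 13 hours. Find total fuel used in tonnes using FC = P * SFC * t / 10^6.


Formula: FC (tonnes) = P * SFC * t / 1,000,000
Step 1 — P * SFC * t = 9361.4 * 181.8 * 13 = 22124732.76 g
Step 2 — FC (tonnes) = 22124732.76 / 1,000,000 ≈ 22.125 tonnes (5 s.f.)

22.125 tonnes


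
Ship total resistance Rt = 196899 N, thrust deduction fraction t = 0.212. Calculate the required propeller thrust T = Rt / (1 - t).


Formula: T = Rt / (1 - t)
Step 1 — (1 - t) = 1 - 0.212 = 0.788
Step 2 — T = 196899 / 0.788 ≈ 249870 N (5 s.f.)

249870 N


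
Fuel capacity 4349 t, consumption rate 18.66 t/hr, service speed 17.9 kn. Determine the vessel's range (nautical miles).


Formula: endurance = fuel / rate; range = endurance * speed
Step 1 — endurance = 4349 / 18.66 = 233.0654 hours
Step 2 — range = 233.0654 * 17.9 ≈ 4171.9 nautical miles (5 s.f.)

4171.9 NM


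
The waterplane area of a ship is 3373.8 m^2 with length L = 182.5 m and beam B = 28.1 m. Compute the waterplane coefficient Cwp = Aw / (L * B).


Formula: Cwp = Aw / (L * B)
Step 1 — L * B = 182.5 * 28.1 = 5128.25 m^2
Step 2 — Cwp = 3373.8 / 5128.25 ≈ 0.65789 (5 s.f.)

0.65789


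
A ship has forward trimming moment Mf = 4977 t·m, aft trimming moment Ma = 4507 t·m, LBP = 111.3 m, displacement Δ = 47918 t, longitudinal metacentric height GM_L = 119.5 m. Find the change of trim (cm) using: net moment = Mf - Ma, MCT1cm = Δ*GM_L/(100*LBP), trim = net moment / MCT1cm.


Formula: net trimming moment = Mf - Ma; MCT1cm = Δ*GM_L/(100*LBP); trim = net moment / MCT1cm
Step 1 — net trimming moment = 4977 - 4507 = 470 t·m
Step 2 — MCT1cm = 47918 * 119.5 / (100 * 111.3) = 514.4835 t·m/cm
Step 3 — trim = 470 / 514.4835 ≈ 0.91354 cm (5 s.f.)

0.91354 cm


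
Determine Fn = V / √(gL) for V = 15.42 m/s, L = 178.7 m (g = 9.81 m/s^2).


Formula: Fn = V / sqrt(g * L)
Step 1 — g * L = 9.81 * 178.7 = 1753.047
Step 2 — sqrt(g * L) = sqrt(1753.047) = 41.869404
Step 3 — Fn = 15.42 / 41.869404 ≈ 0.36829 (5 s.f.)

0.36829


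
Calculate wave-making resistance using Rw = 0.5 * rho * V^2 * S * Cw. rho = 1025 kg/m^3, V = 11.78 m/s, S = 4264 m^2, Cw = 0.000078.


Formula: Rw = 0.5 * rho * V^2 * S * Cw
Step 1 — V^2 = 11.78^2 = 138.7684
Step 2 — 0.5 * rho * V^2 = 0.5 * 1025 * 138.7684 = 71118.805
Step 3 — Rw = 71118.805 * 4264 * 0.000078 ≈ 23654 N (5 s.f.)

23654 N


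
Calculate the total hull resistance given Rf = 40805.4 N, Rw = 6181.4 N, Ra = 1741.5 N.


Formula: Rt = Rf + Rw + Ra
Substituting: Rt = 40805.4 + 6181.4 + 1741.5
Result: Rt = 48728.3 N

48728.3 N


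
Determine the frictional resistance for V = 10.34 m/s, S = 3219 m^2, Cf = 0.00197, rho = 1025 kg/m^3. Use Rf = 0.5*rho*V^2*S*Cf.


Formula: Rf = 0.5 * rho * V^2 * S * Cf
Step 1 — V^2 = 10.34^2 = 106.9156
Step 2 — 0.5 * rho * V^2 = 0.5 * 1025 * 106.9156 = 54794.245
Step 3 — Rf = 54794.245 * 3219 * 0.00197 ≈ 347470 N (5 s.f.)

347470 N


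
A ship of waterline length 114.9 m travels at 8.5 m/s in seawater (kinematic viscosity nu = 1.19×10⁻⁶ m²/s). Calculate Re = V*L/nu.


Formula: Re = V * L / nu
Step 1 — V * L = 8.5 * 114.9 = 976.65 m^2/s
Step 2 — Re = 976.65 / 1.19e-6 = 8.21e+08

8.21e+08


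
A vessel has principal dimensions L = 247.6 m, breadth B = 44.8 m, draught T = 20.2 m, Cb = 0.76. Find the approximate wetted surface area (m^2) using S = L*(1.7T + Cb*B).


Formula: S = 1.7*L*T + V/T with V = Cb*L*B*T, i.e. S = L * (1.7*T + Cb*B)
Step 1 — 1.7*T = 1.7 * 20.2 = 34.34 m
Step 2 — Cb*B = 0.76 * 44.8 = 34.048 m
Step 3 — 1.7*T + Cb*B = 34.34 + 34.048 = 68.388 m
Step 4 — S = 247.6 * 68.388 ≈ 16933 m^2 (5 s.f.)

16933 m^2


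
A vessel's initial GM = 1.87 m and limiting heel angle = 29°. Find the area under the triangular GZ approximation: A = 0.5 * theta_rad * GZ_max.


Formula: GZ_max = GM * sin(theta); Area = 0.5 * theta_rad * GZ_max
Step 1 — GZ_max = 1.87 * sin(29°) = 1.87 * 0.48481 = 0.906595 m
Step 2 — theta_rad = 29 * pi/180 = 0.506145 rad
Step 3 — Area = 0.5 * 0.506145 * 0.906595 ≈ 0.22943 m·rad (5 s.f.)

0.22943 m·rad


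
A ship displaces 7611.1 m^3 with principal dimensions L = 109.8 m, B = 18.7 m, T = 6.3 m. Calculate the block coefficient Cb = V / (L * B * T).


Formula: Cb = V / (L * B * T)
Step 1 — L * B * T = 109.8 * 18.7 * 6.3 = 12935.538 m^3
Step 2 — Cb = 7611.1 / 12935.538 ≈ 0.58839 (5 s.f.)

0.58839


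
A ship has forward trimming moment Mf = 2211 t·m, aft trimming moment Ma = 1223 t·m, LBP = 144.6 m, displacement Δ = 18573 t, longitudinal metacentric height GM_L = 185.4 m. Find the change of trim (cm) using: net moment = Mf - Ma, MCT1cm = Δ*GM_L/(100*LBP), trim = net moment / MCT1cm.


Formula: net trimming moment = Mf - Ma; MCT1cm = Δ*GM_L/(100*LBP); trim = net moment / MCT1cm
Step 1 — net trimming moment = 2211 - 1223 = 988 t·m
Step 2 — MCT1cm = 18573 * 185.4 / (100 * 144.6) = 238.1351 t·m/cm
Step 3 — trim = 988 / 238.1351 ≈ 4.1489 cm (5 s.f.)

4.1489 cm


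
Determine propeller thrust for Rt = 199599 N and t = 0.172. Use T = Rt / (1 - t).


Formula: T = Rt / (1 - t)
Step 1 — (1 - t) = 1 - 0.172 = 0.828
Step 2 — T = 199599 / 0.828 ≈ 241060 N (5 s.f.)

241060 N


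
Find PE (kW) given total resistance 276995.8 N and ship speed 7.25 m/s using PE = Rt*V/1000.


Formula: PE = Rt * V / 1000 (kW)
Step 1 — PE (W) = 276995.8 * 7.25 = 2008219.55 W
Step 2 — PE (kW) = 2008219.55 / 1000 ≈ 2008.2 kW (5 s.f.)

2008.2 kW


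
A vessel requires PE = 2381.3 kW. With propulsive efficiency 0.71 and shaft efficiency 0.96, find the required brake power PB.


Formula: PB = PE / (eta_D * eta_S)
Step 1 — combined efficiency = eta_D * eta_S = 0.71 * 0.96 = 0.6816
Step 2 — PB = 2381.3 / 0.6816 ≈ 3493.7 kW (5 s.f.)

3493.7 kW


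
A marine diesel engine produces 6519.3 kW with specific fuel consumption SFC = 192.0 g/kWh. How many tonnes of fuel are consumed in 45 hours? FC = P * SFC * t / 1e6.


Formula: FC (tonnes) = P * SFC * t / 1,000,000
Step 1 — P * SFC * t = 6519.3 * 192.0 * 45 = 56326752.0 g
Step 2 — FC (tonnes) = 56326752.0 / 1,000,000 ≈ 56.327 tonnes (5 s.f.)

56.327 tonnes


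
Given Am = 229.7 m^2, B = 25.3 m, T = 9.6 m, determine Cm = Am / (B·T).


Formula: Cm = Am / (B * T)
Step 1 — B * T = 25.3 * 9.6 = 242.88 m^2
Step 2 — Cm = 229.7 / 242.88 ≈ 0.94573 (5 s.f.)

0.94573


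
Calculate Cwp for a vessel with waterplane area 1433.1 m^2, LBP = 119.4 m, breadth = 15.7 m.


Formula: Cwp = Aw / (L * B)
Step 1 — L * B = 119.4 * 15.7 = 1874.58 m^2
Step 2 — Cwp = 1433.1 / 1874.58 ≈ 0.76449 (5 s.f.)

0.76449


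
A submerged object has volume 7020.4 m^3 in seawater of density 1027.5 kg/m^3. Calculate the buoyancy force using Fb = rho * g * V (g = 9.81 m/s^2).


Formula: Fb = rho * g * V
Substituting: Fb = 1027.5 * 9.81 * 7020.4
Intermediate: 1027.5 * 9.81 = 10079.775
Result: Fb = 10079.775 * 7020.4 ≈ 70764000 N (5 s.f.)

70764000 N


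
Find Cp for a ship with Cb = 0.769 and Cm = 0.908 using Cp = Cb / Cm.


Formula: Cp = Cb / Cm
Substituting: Cp = 0.769 / 0.908
Result: Cp ≈ 0.84692 (5 s.f.)

0.84692


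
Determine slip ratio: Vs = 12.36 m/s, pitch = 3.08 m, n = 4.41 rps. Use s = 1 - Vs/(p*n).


Formula: s = 1 - Vs / (p * n)
Step 1 — p * n = 3.08 * 4.41 = 13.5828
Step 2 — Vs / (p*n) = 12.36 / 13.5828 = 0.909974 (6 d.p.)
Step 3 — s = 1 - 0.909974 = 0.090026

0.090026


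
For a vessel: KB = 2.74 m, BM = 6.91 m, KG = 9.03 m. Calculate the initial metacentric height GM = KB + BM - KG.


Formula: GM = KB + BM - KG
Step 1 — KM = KB + BM = 2.74 + 6.91 = 9.65 m
Step 2 — GM = KM - KG = 9.65 - 9.03 = 0.62 m

0.62 m


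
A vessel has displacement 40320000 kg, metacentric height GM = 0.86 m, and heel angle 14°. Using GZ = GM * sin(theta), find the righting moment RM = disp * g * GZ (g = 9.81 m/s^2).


Formula: GZ = GM * sin(theta); RM = disp * g * GZ
Step 1 — GZ = 0.86 * sin(14°) = 0.86 * 0.241922 = 0.208053 m
Step 2 — RM = 40320000 * 9.81 * 0.208053 ≈ 82293000 N·m (5 s.f.)

82293000 N·m


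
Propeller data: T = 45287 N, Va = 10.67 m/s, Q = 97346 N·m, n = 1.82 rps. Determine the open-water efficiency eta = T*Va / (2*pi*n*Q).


Formula: eta = T * Va / (2 * pi * n * Q)
Step 1 — numerator = T * Va = 45287 * 10.67 = 483212.29
Step 2 — 2 * pi * n = 2 * pi * 1.82 = 11.435397
Step 3 — denominator = 11.435397 * 97346 = 1113190.16
Step 4 — eta = 483212.29 / 1113190.16 ≈ 0.43408 (5 s.f.)

0.43408


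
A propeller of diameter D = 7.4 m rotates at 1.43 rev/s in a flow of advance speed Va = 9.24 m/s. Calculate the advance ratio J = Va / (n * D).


Formula: J = Va / (n * D)
Step 1 — n * D = 1.43 * 7.4 = 10.582
Step 2 — J = 9.24 / 10.582 ≈ 0.87318 (5 s.f.)

0.87318


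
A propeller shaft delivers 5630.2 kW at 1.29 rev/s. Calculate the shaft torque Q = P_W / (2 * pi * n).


Formula: Q = P_W / (2 * pi * n)
Step 1 — P_W = 5630.2 kW * 1000 = 5630200.0 W
Step 2 — 2 * pi * n = 2 * pi * 1.29 = 8.105309
Step 3 — Q = 5630200.0 / 8.105309 ≈ 694630 N·m (5 s.f.)

694630 N·m


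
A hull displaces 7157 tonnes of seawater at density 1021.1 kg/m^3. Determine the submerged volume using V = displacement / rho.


Formula: V = mass / rho
Step 1 — convert tonnes to kg: 7157 t * 1000 = 7157000 kg
Step 2 — V = 7157000 / 1021.1 ≈ 7009.1 m^3 (5 s.f.)

7009.1 m^3


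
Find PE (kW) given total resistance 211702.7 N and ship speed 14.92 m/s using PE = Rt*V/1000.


Formula: PE = Rt * V / 1000 (kW)
Step 1 — PE (W) = 211702.7 * 14.92 = 3158604.284 W
Step 2 — PE (kW) = 3158604.284 / 1000 ≈ 3158.6 kW (5 s.f.)

3158.6 kW


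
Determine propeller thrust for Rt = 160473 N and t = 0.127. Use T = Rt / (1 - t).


Formula: T = Rt / (1 - t)
Step 1 — (1 - t) = 1 - 0.127 = 0.873
Step 2 — T = 160473 / 0.873 ≈ 183820 N (5 s.f.)

183820 N


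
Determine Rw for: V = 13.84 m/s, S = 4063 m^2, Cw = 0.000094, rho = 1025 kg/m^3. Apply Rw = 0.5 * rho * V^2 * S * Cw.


Formula: Rw = 0.5 * rho * V^2 * S * Cw
Step 1 — V^2 = 13.84^2 = 191.5456
Step 2 — 0.5 * rho * V^2 = 0.5 * 1025 * 191.5456 = 98167.12
Step 3 — Rw = 98167.12 * 4063 * 0.000094 ≈ 37492 N (5 s.f.)

37492 N


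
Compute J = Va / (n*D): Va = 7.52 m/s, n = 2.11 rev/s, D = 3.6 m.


Formula: J = Va / (n * D)
Step 1 — n * D = 2.11 * 3.6 = 7.596
Step 2 — J = 7.52 / 7.596 ≈ 0.98999 (5 s.f.)

0.98999


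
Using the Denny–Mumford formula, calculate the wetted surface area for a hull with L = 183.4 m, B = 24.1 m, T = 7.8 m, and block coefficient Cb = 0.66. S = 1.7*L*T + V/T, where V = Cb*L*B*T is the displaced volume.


Formula: S = 1.7*L*T + V/T with V = Cb*L*B*T, i.e. S = L * (1.7*T + Cb*B)
Step 1 — 1.7*T = 1.7 * 7.8 = 13.26 m
Step 2 — Cb*B = 0.66 * 24.1 = 15.906 m
Step 3 — 1.7*T + Cb*B = 13.26 + 15.906 = 29.166 m
Step 4 — S = 183.4 * 29.166 ≈ 5349.0 m^2 (5 s.f.)

5349.0 m^2


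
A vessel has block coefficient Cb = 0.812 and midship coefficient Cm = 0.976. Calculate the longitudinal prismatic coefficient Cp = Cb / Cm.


Formula: Cp = Cb / Cm
Substituting: Cp = 0.812 / 0.976
Result: Cp ≈ 0.83197 (5 s.f.)

0.83197


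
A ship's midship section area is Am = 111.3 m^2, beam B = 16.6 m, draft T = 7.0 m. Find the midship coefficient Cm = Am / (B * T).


Formula: Cm = Am / (B * T)
Step 1 — B * T = 16.6 * 7.0 = 116.2 m^2
Step 2 — Cm = 111.3 / 116.2 ≈ 0.95783 (5 s.f.)

0.95783


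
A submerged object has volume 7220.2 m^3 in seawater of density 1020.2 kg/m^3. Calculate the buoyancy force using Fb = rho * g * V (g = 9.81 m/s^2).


Formula: Fb = rho * g * V
Substituting: Fb = 1020.2 * 9.81 * 7220.2
Intermediate: 1020.2 * 9.81 = 10008.162
Result: Fb = 10008.162 * 7220.2 ≈ 72261000 N (5 s.f.)

72261000 N


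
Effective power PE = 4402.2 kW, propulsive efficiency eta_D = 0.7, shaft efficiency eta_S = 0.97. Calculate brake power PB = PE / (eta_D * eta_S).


Formula: PB = PE / (eta_D * eta_S)
Step 1 — combined efficiency = eta_D * eta_S = 0.7 * 0.97 = 0.679
Step 2 — PB = 4402.2 / 0.679 ≈ 6483.4 kW (5 s.f.)

6483.4 kW
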